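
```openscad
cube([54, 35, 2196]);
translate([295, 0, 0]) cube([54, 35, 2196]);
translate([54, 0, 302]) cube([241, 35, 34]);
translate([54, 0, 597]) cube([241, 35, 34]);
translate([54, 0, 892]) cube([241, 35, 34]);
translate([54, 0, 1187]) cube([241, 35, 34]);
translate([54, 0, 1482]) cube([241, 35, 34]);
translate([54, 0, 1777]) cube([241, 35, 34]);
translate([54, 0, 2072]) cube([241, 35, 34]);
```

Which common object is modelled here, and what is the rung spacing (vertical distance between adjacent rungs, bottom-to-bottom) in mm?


A ladder. The rung spacing is 295 mm.

Two tall 54×35 posts with 7 short bars between them — a ladder. Adjacent rungs sit at z = 302 and z = 597, so the spacing is 597 − 302 = 295 mm.


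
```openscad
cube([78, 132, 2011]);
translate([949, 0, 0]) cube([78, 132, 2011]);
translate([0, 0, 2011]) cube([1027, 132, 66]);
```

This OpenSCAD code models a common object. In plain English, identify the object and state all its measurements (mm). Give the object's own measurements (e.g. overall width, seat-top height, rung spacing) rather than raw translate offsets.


A door frame. The clear opening is 871 mm wide and 2011 mm high. Two 78 mm wide jambs, 132 mm deep, stand either side of the opening from the floor to the top of the opening. A 66 mm thick head sits across the top of both jambs, spanning the full outside width of the frame.


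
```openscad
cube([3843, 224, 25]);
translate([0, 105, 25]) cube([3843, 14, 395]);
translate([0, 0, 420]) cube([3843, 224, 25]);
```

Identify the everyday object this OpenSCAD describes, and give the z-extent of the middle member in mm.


An I-beam. The web height is 395 mm.

Two wide flanges with a thin centred web — an I-beam. Overall 445 mm minus two 25 mm flanges gives a web of 445 − 2·25 = 395 mm.


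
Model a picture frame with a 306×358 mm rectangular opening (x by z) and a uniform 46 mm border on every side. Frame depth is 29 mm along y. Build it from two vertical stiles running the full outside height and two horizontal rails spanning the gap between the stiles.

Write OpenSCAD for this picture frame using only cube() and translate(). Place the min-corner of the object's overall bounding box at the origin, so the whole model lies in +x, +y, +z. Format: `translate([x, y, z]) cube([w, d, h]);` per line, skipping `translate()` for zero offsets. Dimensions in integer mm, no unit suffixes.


cube([46, 29, 450]);
translate([352, 0, 0]) cube([46, 29, 450]);
translate([46, 0, 0]) cube([306, 29, 46]);
translate([46, 0, 404]) cube([306, 29, 46]);


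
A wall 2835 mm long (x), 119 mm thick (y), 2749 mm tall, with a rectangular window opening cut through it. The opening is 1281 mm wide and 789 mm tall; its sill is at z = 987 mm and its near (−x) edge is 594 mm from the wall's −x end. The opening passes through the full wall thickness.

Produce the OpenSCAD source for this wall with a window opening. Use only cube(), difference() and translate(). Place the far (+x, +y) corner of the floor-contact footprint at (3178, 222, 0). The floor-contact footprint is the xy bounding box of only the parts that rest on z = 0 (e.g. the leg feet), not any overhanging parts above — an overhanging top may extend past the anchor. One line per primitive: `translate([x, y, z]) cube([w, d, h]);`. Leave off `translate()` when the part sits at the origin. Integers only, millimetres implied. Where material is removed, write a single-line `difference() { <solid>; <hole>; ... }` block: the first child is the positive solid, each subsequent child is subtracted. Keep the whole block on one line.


difference() { translate([343, 103, 0]) cube([2835, 119, 2749]); translate([937, 103, 987]) cube([1281, 119, 789]); }


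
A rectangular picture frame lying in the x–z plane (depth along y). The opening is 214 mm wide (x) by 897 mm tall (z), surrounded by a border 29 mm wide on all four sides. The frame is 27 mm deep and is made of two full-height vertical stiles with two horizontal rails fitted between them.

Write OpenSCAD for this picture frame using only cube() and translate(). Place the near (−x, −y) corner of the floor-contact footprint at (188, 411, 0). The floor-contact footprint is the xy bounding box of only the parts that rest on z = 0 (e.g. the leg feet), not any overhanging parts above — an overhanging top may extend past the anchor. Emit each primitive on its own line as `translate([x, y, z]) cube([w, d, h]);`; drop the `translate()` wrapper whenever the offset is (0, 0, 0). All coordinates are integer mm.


translate([188, 411, 0]) cube([29, 27, 955]);
translate([431, 411, 0]) cube([29, 27, 955]);
translate([217, 411, 0]) cube([214, 27, 29]);
translate([217, 411, 926]) cube([214, 27, 29]);


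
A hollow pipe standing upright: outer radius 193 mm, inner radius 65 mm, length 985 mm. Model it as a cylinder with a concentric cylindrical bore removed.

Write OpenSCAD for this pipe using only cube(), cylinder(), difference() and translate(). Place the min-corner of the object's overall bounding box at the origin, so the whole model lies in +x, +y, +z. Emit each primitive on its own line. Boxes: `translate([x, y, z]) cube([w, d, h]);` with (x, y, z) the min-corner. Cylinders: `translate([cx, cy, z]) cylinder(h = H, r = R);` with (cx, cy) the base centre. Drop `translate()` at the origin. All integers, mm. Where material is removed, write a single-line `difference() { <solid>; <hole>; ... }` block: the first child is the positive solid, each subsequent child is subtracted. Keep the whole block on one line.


difference() { translate([193, 193, 0]) cylinder(h = 985, r = 193); translate([193, 193, 0]) cylinder(h = 985, r = 65); }


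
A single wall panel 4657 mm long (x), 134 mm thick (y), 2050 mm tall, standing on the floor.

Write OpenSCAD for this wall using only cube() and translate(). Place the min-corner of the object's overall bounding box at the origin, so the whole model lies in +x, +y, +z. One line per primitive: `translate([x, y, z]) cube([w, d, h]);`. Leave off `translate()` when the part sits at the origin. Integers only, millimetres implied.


cube([4657, 134, 2050]);


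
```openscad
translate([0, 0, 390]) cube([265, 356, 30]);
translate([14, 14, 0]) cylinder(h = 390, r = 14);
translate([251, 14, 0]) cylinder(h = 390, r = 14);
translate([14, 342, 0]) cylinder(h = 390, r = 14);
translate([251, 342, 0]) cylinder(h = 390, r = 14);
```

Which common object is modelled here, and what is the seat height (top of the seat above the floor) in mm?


A stool. The seat height is 420 mm.

A 265×356×30 slab at z = 390 on four corner cylinders — a stool. The seat top is 390 + 30 = 420 mm.


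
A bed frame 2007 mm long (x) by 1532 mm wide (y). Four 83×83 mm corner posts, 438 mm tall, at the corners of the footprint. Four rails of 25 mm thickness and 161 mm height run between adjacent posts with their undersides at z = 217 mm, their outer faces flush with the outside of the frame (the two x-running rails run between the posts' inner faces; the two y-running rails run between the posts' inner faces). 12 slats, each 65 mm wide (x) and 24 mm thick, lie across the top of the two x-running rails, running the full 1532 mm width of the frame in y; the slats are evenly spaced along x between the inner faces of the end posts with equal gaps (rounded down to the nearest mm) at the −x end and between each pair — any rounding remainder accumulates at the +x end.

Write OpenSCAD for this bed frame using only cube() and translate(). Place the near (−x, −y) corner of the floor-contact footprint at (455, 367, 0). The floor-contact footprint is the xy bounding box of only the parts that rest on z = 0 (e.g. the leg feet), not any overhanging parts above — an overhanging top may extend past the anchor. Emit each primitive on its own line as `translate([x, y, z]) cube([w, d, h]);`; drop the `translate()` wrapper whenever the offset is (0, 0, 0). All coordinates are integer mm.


translate([455, 367, 0]) cube([83, 83, 438]);
translate([455, 1816, 0]) cube([83, 83, 438]);
translate([2379, 367, 0]) cube([83, 83, 438]);
translate([2379, 1816, 0]) cube([83, 83, 438]);
translate([538, 367, 217]) cube([1841, 25, 161]);
translate([538, 1874, 217]) cube([1841, 25, 161]);
translate([455, 450, 217]) cube([25, 1366, 161]);
translate([2437, 450, 217]) cube([25, 1366, 161]);
translate([619, 367, 378]) cube([65, 1532, 24]);
translate([765, 367, 378]) cube([65, 1532, 24]);
translate([911, 367, 378]) cube([65, 1532, 24]);
translate([1057, 367, 378]) cube([65, 1532, 24]);
translate([1203, 367, 378]) cube([65, 1532, 24]);
translate([1349, 367, 378]) cube([65, 1532, 24]);
translate([1495, 367, 378]) cube([65, 1532, 24]);
translate([1641, 367, 378]) cube([65, 1532, 24]);
translate([1787, 367, 378]) cube([65, 1532, 24]);
translate([1933, 367, 378]) cube([65, 1532, 24]);
translate([2079, 367, 378]) cube([65, 1532, 24]);
translate([2225, 367, 378]) cube([65, 1532, 24]);


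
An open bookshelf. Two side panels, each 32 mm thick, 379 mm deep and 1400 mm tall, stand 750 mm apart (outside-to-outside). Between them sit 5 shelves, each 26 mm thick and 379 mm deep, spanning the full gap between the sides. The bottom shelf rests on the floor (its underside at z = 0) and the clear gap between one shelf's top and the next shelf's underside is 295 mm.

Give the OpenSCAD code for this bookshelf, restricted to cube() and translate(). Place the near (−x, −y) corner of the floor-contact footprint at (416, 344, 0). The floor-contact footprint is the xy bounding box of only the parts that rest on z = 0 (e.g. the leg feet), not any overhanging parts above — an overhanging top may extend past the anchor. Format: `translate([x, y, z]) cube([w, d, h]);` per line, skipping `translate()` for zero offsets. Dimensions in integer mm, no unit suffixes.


translate([416, 344, 0]) cube([32, 379, 1400]);
translate([1134, 344, 0]) cube([32, 379, 1400]);
translate([448, 344, 0]) cube([686, 379, 26]);
translate([448, 344, 321]) cube([686, 379, 26]);
translate([448, 344, 642]) cube([686, 379, 26]);
translate([448, 344, 963]) cube([686, 379, 26]);
translate([448, 344, 1284]) cube([686, 379, 26]);


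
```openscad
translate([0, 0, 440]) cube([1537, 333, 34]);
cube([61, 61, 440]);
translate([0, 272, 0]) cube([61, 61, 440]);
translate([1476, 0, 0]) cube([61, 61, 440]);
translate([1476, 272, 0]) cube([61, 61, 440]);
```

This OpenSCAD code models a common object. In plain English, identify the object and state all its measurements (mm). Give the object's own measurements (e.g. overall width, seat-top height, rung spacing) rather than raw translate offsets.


A long wooden bench with a 1537 mm (x) × 333 mm (y) seat, 34 mm thick, its top surface 474 mm above the floor. Four 61 mm square legs at the seat corners, flush with the edges, run from z = 0 to the seat underside.


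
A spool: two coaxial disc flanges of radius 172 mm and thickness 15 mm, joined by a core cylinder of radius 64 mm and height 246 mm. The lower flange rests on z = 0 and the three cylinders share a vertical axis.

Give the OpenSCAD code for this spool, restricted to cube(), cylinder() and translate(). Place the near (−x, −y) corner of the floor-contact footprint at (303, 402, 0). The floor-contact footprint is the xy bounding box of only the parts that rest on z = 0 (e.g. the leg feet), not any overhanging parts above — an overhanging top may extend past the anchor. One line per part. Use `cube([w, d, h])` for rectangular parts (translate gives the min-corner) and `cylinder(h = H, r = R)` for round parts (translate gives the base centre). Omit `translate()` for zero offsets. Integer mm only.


translate([475, 574, 0]) cylinder(h = 15, r = 172);
translate([475, 574, 15]) cylinder(h = 246, r = 64);
translate([475, 574, 261]) cylinder(h = 15, r = 172);


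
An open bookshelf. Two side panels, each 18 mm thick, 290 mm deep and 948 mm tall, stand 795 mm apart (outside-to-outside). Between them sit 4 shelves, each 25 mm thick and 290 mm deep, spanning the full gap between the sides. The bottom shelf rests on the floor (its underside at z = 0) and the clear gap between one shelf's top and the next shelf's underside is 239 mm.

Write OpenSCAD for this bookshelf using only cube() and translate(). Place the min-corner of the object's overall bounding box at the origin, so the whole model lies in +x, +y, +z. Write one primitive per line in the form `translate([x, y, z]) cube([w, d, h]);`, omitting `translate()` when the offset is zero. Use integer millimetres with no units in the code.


cube([18, 290, 948]);
translate([777, 0, 0]) cube([18, 290, 948]);
translate([18, 0, 0]) cube([759, 290, 25]);
translate([18, 0, 264]) cube([759, 290, 25]);
translate([18, 0, 528]) cube([759, 290, 25]);
translate([18, 0, 792]) cube([759, 290, 25]);


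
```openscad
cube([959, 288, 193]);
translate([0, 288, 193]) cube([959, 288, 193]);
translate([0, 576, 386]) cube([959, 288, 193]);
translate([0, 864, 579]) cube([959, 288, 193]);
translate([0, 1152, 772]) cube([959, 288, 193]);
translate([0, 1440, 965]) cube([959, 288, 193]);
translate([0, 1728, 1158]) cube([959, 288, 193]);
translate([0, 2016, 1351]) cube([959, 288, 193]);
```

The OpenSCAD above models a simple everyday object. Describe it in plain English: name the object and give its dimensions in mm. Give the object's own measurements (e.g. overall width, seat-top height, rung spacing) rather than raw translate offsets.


A straight staircase of 8 solid steps. Each step is 959 mm wide (x), 288 mm deep (y, the going) and 193 mm tall (the rise). The first step rests on the floor; each subsequent step sits one going further in +y and one rise higher in +z, directly behind and above the previous step with no overlap.


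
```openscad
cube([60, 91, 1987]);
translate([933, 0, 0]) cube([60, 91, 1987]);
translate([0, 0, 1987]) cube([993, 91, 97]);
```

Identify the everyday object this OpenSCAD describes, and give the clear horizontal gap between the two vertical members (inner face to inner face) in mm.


A door frame. The clear opening width is 873 mm.

Two 1987 mm tall posts with a header on top — a door frame. The left jamb is 60 mm wide at x = 0; the right jamb starts at x = 933. The clear opening is 933 − 60 = 873 mm.


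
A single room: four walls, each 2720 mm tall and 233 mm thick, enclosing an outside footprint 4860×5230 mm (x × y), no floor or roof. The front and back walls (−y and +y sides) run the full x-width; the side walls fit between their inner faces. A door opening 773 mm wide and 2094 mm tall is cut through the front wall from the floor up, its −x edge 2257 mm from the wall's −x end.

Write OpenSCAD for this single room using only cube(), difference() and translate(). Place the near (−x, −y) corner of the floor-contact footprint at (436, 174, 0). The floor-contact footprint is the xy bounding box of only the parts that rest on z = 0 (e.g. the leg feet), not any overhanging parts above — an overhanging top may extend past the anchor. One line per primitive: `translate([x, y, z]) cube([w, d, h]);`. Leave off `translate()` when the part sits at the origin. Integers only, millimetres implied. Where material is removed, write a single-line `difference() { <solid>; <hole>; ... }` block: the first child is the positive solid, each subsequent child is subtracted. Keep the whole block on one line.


difference() { translate([436, 174, 0]) cube([4860, 233, 2720]); translate([2693, 174, 0]) cube([773, 233, 2094]); }
translate([436, 5171, 0]) cube([4860, 233, 2720]);
translate([436, 407, 0]) cube([233, 4764, 2720]);
translate([5063, 407, 0]) cube([233, 4764, 2720]);


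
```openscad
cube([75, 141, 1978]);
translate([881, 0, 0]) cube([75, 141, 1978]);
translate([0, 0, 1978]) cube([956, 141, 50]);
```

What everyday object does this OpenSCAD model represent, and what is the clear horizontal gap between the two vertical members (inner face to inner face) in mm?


A door frame. The clear opening width is 806 mm.

Two 1978 mm tall posts with a header on top — a door frame. The left jamb is 75 mm wide at x = 0; the right jamb starts at x = 881. The clear opening is 881 − 75 = 806 mm.


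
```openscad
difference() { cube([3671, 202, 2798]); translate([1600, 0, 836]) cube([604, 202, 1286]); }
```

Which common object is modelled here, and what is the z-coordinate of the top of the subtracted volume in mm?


A wall with a window opening. The window head height is 2122 mm.

A wall with a rectangular opening subtracted — a window. Sill at z = 836, opening 1286 mm tall, so the head is at 836 + 1286 = 2122 mm.


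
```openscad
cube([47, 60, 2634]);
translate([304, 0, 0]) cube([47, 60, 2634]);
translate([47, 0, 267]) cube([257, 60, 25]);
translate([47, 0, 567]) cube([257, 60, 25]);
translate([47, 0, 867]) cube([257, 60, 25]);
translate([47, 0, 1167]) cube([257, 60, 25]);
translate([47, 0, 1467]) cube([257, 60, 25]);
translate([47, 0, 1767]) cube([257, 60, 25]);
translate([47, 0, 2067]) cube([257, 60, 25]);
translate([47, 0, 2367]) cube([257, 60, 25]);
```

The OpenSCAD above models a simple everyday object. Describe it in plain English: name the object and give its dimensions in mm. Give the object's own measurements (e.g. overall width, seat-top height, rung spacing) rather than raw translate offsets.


A straight ladder. Two 47×60 mm vertical rails, 2634 mm tall, stand 351 mm apart (outside-to-outside) with their front faces coplanar on the −y side. 8 rungs, each 60 mm deep and 25 mm tall, span between the inner faces of the rails, front faces flush with the rails. The lowest rung's underside is at z = 267 mm and rungs are spaced 300 mm apart (underside to underside).


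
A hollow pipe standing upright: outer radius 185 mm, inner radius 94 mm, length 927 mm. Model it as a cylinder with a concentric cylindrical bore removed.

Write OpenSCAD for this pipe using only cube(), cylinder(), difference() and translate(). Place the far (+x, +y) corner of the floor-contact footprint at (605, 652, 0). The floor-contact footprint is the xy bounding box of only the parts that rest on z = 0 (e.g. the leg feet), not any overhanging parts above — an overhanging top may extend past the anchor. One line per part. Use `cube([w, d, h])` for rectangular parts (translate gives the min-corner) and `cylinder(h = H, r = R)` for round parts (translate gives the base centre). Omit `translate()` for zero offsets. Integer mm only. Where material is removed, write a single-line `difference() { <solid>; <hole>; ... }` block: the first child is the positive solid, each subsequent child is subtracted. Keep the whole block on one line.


difference() { translate([420, 467, 0]) cylinder(h = 927, r = 185); translate([420, 467, 0]) cylinder(h = 927, r = 94); }


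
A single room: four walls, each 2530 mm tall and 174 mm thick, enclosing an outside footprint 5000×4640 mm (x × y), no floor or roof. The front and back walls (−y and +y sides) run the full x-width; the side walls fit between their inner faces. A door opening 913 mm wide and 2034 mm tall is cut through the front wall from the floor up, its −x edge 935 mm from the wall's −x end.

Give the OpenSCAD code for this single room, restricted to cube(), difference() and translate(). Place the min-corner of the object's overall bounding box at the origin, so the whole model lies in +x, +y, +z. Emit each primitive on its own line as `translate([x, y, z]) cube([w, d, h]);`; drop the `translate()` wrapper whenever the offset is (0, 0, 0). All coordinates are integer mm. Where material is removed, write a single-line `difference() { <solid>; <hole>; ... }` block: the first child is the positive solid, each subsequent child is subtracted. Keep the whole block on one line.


difference() { cube([5000, 174, 2530]); translate([935, 0, 0]) cube([913, 174, 2034]); }
translate([0, 4466, 0]) cube([5000, 174, 2530]);
translate([0, 174, 0]) cube([174, 4292, 2530]);
translate([4826, 174, 0]) cube([174, 4292, 2530]);


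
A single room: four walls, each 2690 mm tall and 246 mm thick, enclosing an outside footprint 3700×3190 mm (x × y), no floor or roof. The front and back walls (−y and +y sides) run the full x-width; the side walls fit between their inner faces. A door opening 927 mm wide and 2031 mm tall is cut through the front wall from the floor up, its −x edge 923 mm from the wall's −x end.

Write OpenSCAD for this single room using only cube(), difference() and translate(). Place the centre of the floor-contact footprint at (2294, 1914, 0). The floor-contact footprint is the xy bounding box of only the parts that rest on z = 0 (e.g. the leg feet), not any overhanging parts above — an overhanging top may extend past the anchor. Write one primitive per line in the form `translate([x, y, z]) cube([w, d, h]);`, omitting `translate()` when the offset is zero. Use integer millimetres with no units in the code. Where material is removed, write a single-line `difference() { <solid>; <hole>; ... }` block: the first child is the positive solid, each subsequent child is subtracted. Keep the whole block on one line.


difference() { translate([444, 319, 0]) cube([3700, 246, 2690]); translate([1367, 319, 0]) cube([927, 246, 2031]); }
translate([444, 3263, 0]) cube([3700, 246, 2690]);
translate([444, 565, 0]) cube([246, 2698, 2690]);
translate([3898, 565, 0]) cube([246, 2698, 2690]);


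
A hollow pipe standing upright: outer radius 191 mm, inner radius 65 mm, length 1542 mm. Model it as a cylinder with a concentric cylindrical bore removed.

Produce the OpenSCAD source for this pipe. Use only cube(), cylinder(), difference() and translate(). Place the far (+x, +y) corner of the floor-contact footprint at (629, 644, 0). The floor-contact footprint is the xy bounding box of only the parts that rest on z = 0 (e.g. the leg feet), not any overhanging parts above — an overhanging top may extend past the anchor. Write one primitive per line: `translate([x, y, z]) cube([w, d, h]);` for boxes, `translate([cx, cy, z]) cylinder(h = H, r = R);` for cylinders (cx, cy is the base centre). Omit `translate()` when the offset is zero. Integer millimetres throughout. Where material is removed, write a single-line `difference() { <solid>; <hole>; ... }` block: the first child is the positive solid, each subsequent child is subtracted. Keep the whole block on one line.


difference() { translate([438, 453, 0]) cylinder(h = 1542, r = 191); translate([438, 453, 0]) cylinder(h = 1542, r = 65); }


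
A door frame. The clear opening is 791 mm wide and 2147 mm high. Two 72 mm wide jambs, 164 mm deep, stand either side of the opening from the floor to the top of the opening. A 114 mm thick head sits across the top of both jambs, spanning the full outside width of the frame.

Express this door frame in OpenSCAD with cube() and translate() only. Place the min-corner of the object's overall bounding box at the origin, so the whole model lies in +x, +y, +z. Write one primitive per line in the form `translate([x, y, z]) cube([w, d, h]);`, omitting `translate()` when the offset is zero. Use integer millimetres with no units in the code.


cube([72, 164, 2147]);
translate([863, 0, 0]) cube([72, 164, 2147]);
translate([0, 0, 2147]) cube([935, 164, 114]);


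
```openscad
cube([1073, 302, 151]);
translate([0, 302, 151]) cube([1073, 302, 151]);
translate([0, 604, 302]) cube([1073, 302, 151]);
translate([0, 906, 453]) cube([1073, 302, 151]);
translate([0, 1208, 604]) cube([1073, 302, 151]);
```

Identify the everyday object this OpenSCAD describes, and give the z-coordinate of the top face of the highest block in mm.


A staircase. The total rise is 755 mm.

5 identical blocks, each offset up and back from the previous — a staircase. Each step is 151 mm tall and there are 5 of them, so the total rise is 5 × 151 = 755 mm.


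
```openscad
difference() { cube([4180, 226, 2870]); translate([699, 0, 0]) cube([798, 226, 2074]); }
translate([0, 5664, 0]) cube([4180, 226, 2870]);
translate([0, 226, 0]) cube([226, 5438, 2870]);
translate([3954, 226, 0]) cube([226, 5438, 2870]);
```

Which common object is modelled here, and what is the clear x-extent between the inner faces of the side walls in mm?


A single room. The interior width is 3728 mm.

Four walls enclosing a rectangle with a door in the front wall — a room. Outside width 4180 minus two 226 mm walls gives 3728 mm.


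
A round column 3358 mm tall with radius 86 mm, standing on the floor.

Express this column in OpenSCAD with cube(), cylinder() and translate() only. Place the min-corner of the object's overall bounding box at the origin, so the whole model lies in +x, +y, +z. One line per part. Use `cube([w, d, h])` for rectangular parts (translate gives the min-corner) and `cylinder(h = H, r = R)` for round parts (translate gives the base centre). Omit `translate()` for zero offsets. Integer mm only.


translate([86, 86, 0]) cylinder(h = 3358, r = 86);


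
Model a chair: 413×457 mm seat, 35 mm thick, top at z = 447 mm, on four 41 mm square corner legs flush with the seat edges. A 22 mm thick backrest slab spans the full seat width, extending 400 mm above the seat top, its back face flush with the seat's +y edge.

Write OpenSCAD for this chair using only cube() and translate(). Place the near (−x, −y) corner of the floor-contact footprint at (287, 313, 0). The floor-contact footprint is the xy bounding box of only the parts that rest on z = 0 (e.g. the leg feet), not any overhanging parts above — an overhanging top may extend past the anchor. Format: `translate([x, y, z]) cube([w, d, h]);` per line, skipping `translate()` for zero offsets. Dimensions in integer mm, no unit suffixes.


// leg_h = 447 - 35 = 412
translate([287, 313, 412]) cube([413, 457, 35]);
translate([287, 313, 0]) cube([41, 41, 412]);
translate([659, 313, 0]) cube([41, 41, 412]);
translate([287, 729, 0]) cube([41, 41, 412]);
translate([659, 729, 0]) cube([41, 41, 412]);
translate([287, 748, 447]) cube([413, 22, 400]);


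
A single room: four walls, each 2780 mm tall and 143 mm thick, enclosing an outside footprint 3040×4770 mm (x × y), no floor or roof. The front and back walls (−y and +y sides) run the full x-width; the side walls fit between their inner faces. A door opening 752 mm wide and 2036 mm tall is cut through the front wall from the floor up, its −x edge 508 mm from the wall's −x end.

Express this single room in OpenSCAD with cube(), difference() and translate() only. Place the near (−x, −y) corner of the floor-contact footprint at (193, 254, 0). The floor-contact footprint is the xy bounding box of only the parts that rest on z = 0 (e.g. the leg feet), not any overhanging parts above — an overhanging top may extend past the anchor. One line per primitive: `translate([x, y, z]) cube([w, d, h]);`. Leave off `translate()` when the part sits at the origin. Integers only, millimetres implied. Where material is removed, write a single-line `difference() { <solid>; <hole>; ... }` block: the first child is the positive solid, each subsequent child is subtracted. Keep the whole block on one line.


difference() { translate([193, 254, 0]) cube([3040, 143, 2780]); translate([701, 254, 0]) cube([752, 143, 2036]); }
translate([193, 4881, 0]) cube([3040, 143, 2780]);
translate([193, 397, 0]) cube([143, 4484, 2780]);
translate([3090, 397, 0]) cube([143, 4484, 2780]);


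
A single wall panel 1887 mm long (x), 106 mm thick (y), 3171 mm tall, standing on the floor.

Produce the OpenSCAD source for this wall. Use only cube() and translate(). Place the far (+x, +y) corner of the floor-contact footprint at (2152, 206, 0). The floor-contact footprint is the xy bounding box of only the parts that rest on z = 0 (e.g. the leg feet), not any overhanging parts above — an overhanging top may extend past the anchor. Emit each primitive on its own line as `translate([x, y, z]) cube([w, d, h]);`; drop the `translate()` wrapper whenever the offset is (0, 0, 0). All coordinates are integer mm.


translate([265, 100, 0]) cube([1887, 106, 3171]);


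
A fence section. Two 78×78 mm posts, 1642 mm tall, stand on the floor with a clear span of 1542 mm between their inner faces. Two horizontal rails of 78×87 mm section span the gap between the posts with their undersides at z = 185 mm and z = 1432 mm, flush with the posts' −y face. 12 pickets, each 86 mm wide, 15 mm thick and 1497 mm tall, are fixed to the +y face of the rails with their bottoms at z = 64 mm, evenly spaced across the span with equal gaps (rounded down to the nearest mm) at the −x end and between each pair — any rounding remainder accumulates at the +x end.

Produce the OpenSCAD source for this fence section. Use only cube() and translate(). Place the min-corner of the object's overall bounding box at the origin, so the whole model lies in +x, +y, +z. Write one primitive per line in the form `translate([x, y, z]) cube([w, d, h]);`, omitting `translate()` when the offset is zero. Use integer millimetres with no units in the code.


cube([78, 78, 1642]);
translate([1620, 0, 0]) cube([78, 78, 1642]);
translate([78, 0, 185]) cube([1542, 78, 87]);
translate([78, 0, 1432]) cube([1542, 78, 87]);
translate([117, 78, 64]) cube([86, 15, 1497]);
translate([242, 78, 64]) cube([86, 15, 1497]);
translate([367, 78, 64]) cube([86, 15, 1497]);
translate([492, 78, 64]) cube([86, 15, 1497]);
translate([617, 78, 64]) cube([86, 15, 1497]);
translate([742, 78, 64]) cube([86, 15, 1497]);
translate([867, 78, 64]) cube([86, 15, 1497]);
translate([992, 78, 64]) cube([86, 15, 1497]);
translate([1117, 78, 64]) cube([86, 15, 1497]);
translate([1242, 78, 64]) cube([86, 15, 1497]);
translate([1367, 78, 64]) cube([86, 15, 1497]);
translate([1492, 78, 64]) cube([86, 15, 1497]);


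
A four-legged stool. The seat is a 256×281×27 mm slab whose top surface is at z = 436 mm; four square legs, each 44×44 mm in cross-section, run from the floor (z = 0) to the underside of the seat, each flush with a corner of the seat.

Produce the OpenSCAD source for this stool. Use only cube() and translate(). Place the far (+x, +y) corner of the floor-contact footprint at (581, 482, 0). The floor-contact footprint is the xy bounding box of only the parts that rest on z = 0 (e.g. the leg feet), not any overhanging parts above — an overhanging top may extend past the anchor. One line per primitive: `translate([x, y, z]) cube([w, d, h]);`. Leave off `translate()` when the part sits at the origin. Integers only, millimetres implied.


translate([325, 201, 409]) cube([256, 281, 27]);
translate([325, 201, 0]) cube([44, 44, 409]);
translate([537, 201, 0]) cube([44, 44, 409]);
translate([325, 438, 0]) cube([44, 44, 409]);
translate([537, 438, 0]) cube([44, 44, 409]);


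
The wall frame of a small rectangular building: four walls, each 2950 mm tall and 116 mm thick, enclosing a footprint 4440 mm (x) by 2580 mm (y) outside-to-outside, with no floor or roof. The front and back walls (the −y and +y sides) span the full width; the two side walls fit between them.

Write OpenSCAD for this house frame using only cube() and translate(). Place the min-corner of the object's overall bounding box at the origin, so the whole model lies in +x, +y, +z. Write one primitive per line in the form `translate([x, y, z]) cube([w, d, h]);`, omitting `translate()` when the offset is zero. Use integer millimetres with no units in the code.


cube([4440, 116, 2950]);
translate([0, 2464, 0]) cube([4440, 116, 2950]);
translate([0, 116, 0]) cube([116, 2348, 2950]);
translate([4324, 116, 0]) cube([116, 2348, 2950]);


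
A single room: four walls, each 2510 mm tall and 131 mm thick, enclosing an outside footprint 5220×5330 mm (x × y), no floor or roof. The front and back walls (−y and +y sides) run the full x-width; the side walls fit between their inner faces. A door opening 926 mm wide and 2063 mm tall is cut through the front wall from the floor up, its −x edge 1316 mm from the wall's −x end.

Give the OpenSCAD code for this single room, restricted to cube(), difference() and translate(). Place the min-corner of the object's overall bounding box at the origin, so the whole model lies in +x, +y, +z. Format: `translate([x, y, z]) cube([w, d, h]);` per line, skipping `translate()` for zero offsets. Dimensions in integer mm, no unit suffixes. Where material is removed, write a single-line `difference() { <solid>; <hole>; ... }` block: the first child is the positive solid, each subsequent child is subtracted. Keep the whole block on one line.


difference() { cube([5220, 131, 2510]); translate([1316, 0, 0]) cube([926, 131, 2063]); }
translate([0, 5199, 0]) cube([5220, 131, 2510]);
translate([0, 131, 0]) cube([131, 5068, 2510]);
translate([5089, 131, 0]) cube([131, 5068, 2510]);


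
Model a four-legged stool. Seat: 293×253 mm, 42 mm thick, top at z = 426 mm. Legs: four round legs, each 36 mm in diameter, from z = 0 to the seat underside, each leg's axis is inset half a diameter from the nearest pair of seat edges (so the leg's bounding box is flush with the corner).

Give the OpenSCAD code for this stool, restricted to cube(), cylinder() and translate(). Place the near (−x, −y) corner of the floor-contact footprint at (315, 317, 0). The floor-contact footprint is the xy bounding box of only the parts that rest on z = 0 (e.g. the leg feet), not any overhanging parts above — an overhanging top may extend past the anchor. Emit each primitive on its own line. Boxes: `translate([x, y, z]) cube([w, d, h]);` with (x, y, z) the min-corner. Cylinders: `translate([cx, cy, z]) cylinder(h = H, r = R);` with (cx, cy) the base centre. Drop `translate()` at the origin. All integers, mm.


translate([315, 317, 384]) cube([293, 253, 42]);
translate([333, 335, 0]) cylinder(h = 384, r = 18);
translate([590, 335, 0]) cylinder(h = 384, r = 18);
translate([333, 552, 0]) cylinder(h = 384, r = 18);
translate([590, 552, 0]) cylinder(h = 384, r = 18);


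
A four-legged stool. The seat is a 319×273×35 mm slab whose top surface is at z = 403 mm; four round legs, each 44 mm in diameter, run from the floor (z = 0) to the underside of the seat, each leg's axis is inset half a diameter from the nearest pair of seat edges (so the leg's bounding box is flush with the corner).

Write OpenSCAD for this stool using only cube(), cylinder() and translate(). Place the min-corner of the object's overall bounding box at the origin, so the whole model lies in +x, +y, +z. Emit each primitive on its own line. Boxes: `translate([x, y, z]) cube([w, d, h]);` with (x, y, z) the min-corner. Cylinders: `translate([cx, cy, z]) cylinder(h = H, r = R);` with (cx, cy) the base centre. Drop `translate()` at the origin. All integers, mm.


translate([0, 0, 368]) cube([319, 273, 35]);
translate([22, 22, 0]) cylinder(h = 368, r = 22);
translate([297, 22, 0]) cylinder(h = 368, r = 22);
translate([22, 251, 0]) cylinder(h = 368, r = 22);
translate([297, 251, 0]) cylinder(h = 368, r = 22);


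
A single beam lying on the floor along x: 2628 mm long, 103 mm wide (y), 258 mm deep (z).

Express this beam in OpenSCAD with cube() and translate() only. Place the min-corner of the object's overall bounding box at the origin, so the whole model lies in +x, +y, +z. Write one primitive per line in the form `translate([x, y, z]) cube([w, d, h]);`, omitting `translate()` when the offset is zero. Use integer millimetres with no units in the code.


cube([2628, 103, 258]);


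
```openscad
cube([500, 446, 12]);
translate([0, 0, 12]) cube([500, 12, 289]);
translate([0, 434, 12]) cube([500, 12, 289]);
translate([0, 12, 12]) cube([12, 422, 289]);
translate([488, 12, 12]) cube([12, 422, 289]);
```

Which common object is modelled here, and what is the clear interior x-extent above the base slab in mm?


An open box. The internal width is 476 mm.

A 500×446 base slab with four walls standing on it — an open box. The base is 500 mm wide and the walls are 12 mm thick, so the internal width is 500 − 2 × 12 = 476 mm.


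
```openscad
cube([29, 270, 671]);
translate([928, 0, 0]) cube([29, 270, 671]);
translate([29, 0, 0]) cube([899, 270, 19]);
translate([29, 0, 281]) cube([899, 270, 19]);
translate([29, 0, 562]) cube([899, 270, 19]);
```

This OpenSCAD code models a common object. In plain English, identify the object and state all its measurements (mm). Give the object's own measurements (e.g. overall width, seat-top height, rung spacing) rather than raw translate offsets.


An open bookshelf. Two side panels, each 29 mm thick, 270 mm deep and 671 mm tall, stand 957 mm apart (outside-to-outside). Between them sit 3 shelves, each 19 mm thick and 270 mm deep, spanning the full gap between the sides. The bottom shelf rests on the floor (its underside at z = 0) and the clear gap between one shelf's top and the next shelf's underside is 262 mm.


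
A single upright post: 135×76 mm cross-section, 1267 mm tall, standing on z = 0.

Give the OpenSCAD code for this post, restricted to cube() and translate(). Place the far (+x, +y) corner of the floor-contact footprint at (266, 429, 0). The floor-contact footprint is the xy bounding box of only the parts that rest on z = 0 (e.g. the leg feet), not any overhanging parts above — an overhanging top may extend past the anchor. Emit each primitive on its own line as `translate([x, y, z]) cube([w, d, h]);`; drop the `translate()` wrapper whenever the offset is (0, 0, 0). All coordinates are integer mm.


translate([131, 353, 0]) cube([135, 76, 1267]);


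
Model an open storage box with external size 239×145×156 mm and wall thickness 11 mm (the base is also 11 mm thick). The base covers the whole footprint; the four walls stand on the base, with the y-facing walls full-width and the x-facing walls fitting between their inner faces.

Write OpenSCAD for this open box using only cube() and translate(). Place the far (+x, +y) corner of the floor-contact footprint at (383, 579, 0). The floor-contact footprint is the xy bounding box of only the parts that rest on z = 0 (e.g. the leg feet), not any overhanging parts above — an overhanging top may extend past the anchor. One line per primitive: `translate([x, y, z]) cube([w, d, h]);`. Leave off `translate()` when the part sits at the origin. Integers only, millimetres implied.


translate([144, 434, 0]) cube([239, 145, 11]);
translate([144, 434, 11]) cube([239, 11, 145]);
translate([144, 568, 11]) cube([239, 11, 145]);
translate([144, 445, 11]) cube([11, 123, 145]);
translate([372, 445, 11]) cube([11, 123, 145]);


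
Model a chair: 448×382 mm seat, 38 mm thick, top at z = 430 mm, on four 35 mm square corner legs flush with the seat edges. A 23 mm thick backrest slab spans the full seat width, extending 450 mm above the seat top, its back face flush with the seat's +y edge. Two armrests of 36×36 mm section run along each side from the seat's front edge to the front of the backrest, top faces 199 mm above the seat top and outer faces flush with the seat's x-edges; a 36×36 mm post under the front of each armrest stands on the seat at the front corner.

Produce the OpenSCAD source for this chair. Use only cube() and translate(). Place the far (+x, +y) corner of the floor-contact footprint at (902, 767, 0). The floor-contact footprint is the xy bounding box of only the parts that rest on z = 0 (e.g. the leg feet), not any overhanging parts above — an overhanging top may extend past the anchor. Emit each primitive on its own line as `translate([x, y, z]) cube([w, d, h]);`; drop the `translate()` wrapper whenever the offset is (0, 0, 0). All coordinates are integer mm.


translate([454, 385, 392]) cube([448, 382, 38]);
translate([454, 385, 0]) cube([35, 35, 392]);
translate([867, 385, 0]) cube([35, 35, 392]);
translate([454, 732, 0]) cube([35, 35, 392]);
translate([867, 732, 0]) cube([35, 35, 392]);
translate([454, 744, 430]) cube([448, 23, 450]);
translate([454, 385, 593]) cube([36, 359, 36]);
translate([866, 385, 593]) cube([36, 359, 36]);
translate([454, 385, 430]) cube([36, 36, 163]);
translate([866, 385, 430]) cube([36, 36, 163]);


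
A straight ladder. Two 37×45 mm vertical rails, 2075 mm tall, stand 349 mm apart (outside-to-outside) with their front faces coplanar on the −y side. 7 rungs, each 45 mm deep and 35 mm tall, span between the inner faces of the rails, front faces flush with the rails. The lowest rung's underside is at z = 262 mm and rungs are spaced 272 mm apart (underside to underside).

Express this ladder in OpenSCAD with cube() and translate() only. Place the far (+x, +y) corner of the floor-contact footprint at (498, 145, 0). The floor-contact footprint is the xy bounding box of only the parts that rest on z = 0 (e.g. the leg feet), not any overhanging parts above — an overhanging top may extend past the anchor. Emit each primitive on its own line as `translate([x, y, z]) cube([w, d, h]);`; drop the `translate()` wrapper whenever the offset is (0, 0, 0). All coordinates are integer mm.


translate([149, 100, 0]) cube([37, 45, 2075]);
translate([461, 100, 0]) cube([37, 45, 2075]);
translate([186, 100, 262]) cube([275, 45, 35]);
translate([186, 100, 534]) cube([275, 45, 35]);
translate([186, 100, 806]) cube([275, 45, 35]);
translate([186, 100, 1078]) cube([275, 45, 35]);
translate([186, 100, 1350]) cube([275, 45, 35]);
translate([186, 100, 1622]) cube([275, 45, 35]);
translate([186, 100, 1894]) cube([275, 45, 35]);
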